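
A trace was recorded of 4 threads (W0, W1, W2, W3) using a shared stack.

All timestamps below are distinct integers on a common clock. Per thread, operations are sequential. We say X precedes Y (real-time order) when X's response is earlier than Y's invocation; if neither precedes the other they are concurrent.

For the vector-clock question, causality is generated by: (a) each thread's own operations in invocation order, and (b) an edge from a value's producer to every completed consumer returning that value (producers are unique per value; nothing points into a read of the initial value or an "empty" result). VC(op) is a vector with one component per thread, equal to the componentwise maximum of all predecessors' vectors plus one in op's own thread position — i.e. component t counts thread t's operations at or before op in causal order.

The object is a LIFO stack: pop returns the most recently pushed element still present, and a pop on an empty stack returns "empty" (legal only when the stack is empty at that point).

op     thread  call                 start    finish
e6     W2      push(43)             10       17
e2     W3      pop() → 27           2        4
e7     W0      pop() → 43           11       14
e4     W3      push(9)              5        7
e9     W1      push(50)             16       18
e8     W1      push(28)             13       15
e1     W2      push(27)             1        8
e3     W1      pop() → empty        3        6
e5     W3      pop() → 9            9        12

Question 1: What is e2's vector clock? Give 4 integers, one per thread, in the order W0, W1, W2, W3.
Answer: (0, 0, 1, 1)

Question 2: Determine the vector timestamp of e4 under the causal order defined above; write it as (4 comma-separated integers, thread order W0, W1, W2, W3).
Answer: (0, 0, 1, 2)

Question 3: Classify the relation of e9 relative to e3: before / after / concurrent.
Answer: after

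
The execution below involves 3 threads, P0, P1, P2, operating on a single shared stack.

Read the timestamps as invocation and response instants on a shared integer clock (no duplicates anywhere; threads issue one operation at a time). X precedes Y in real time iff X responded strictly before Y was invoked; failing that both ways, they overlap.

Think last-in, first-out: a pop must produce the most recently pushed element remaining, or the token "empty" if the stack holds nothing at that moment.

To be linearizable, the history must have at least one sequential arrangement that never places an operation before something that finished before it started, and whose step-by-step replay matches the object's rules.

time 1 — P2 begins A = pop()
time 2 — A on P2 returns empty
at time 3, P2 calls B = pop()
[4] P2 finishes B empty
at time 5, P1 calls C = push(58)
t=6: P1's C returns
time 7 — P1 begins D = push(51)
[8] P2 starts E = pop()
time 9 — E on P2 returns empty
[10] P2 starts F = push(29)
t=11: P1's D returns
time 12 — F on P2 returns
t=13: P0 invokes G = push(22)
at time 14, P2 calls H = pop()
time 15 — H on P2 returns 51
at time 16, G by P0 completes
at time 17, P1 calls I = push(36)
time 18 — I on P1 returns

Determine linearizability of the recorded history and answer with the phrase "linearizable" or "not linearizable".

the violation lands at event 9, E's response at time 9: events 1..8 linearize, events 1..9 do not
exhaustive check: the 4 completed stack ops admit one real-time order; illegal
no escape via the 1 pending operation (D): every completion choice fails
for example A, B, C, E (pending dropped) fails at step 4: E pop() → empty is not legal there

not linearizable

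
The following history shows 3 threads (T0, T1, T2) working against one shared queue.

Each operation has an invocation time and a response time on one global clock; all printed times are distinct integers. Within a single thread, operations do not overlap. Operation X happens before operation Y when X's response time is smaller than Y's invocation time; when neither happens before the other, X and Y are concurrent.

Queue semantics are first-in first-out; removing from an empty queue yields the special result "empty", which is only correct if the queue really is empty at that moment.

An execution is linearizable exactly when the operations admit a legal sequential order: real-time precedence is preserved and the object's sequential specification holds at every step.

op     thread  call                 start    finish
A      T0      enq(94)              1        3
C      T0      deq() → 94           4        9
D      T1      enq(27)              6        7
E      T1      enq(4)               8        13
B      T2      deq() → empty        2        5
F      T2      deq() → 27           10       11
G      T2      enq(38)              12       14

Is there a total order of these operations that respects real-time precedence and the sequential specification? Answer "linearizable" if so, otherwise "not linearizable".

linearizable

witness order: A, C, B, D, E, F, G
after step 1 (A enq(94)): queue <94>
after step 2 (C deq() → 94): queue <>
after step 3 (B deq() → empty): queue <>
after step 4 (D enq(27)): queue <27>
after step 5 (E enq(4)): queue <27,4>
after step 6 (F deq() → 27): queue <4>
after step 7 (G enq(38)): queue <4,38>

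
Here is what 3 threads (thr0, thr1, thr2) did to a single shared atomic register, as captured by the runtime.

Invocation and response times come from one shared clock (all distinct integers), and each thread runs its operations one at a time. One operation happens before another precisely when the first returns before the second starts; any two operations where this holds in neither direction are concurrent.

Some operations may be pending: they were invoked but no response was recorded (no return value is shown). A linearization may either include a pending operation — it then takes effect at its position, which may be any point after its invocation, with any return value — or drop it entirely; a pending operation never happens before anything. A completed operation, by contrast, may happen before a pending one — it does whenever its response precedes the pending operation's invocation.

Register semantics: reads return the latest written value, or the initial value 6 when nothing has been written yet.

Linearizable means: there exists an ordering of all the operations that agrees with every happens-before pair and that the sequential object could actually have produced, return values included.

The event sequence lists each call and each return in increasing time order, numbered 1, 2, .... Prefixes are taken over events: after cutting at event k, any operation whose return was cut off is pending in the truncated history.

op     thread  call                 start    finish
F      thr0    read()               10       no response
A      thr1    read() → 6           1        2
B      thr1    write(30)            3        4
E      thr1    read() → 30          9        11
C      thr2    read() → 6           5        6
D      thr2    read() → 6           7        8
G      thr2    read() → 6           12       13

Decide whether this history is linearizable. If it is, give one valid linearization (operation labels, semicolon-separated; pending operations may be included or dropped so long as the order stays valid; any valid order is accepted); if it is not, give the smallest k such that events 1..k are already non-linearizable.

already the first 6 events (up to C's response at time 6) admit no linearization; the first 5 still do
exhaustive check: the 3 completed atomic register ops admit one real-time order; illegal
for example A, B, C fails at step 3: C read() → 6 is not legal there

not linearizable — minimal violating prefix: 6 events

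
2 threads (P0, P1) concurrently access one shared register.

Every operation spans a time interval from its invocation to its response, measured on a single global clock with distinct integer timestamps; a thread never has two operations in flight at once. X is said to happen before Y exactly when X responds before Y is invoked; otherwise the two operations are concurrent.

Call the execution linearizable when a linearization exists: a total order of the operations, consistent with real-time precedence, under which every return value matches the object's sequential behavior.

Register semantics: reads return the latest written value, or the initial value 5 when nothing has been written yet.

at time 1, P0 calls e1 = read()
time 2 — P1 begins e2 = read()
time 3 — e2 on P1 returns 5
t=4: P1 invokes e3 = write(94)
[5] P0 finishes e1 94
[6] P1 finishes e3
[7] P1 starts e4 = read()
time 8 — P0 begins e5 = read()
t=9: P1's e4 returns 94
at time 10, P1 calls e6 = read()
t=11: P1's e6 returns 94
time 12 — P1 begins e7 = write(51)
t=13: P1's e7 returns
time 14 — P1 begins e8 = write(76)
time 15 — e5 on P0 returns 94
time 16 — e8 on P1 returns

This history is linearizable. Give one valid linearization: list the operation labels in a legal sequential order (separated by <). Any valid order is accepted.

1. e2 read() → 5, leaving value 5
2. e3 write(94), leaving value 94
3. e1 read() → 94, leaving value 94
4. e4 read() → 94, leaving value 94
5. e5 read() → 94, leaving value 94
6. e6 read() → 94, leaving value 94
7. e7 write(51), leaving value 51
8. e8 write(76), leaving value 76

e2 < e3 < e1 < e4 < e5 < e6 < e7 < e8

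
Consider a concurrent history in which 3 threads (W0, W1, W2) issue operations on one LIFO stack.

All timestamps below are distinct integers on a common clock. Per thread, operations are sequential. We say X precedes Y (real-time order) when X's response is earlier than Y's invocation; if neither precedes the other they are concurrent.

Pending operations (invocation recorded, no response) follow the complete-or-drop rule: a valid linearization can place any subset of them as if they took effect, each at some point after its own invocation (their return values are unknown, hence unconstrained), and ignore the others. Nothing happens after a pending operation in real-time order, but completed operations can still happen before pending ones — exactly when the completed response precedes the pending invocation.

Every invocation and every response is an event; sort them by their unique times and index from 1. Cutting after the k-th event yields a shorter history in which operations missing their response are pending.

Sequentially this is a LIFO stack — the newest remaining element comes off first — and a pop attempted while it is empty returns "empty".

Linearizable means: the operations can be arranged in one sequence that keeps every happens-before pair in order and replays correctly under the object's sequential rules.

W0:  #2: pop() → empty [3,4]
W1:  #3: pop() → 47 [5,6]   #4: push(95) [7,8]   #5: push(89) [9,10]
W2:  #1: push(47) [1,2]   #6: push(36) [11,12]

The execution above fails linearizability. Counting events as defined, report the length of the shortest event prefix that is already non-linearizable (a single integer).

one valid order for events 1..3 is #1:
step 1: #1 push(47) — stack <47>
include event 4 — #2 responding at 4 — and every candidate order breaks
e.g. #1, #2: illegal at step 2, since #2 pop() → empty cannot apply there

4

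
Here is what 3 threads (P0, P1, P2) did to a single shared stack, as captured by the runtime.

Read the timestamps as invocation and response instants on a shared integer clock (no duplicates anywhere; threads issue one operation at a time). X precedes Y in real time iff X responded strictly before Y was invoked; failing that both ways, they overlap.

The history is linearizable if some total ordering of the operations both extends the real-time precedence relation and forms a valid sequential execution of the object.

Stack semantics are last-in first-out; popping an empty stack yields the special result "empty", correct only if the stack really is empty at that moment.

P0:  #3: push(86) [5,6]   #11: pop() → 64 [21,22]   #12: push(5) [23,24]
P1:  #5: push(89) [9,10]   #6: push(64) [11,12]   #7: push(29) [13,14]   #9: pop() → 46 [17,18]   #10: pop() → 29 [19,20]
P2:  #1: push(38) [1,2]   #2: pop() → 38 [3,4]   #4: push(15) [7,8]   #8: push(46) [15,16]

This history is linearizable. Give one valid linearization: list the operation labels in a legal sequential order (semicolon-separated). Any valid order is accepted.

#1; #2; #3; #4; #5; #6; #7; #8; #9; #10; #11; #12

1. #1 push(38), leaving stack <38>
2. #2 pop() → 38, leaving stack <>
3. #3 push(86), leaving stack <86>
4. #4 push(15), leaving stack <86,15>
5. #5 push(89), leaving stack <86,15,89>
6. #6 push(64), leaving stack <86,15,89,64>
7. #7 push(29), leaving stack <86,15,89,64,29>
8. #8 push(46), leaving stack <86,15,89,64,29,46>
9. #9 pop() → 46, leaving stack <86,15,89,64,29>
10. #10 pop() → 29, leaving stack <86,15,89,64>
11. #11 pop() → 64, leaving stack <86,15,89>
12. #12 push(5), leaving stack <86,15,89,5>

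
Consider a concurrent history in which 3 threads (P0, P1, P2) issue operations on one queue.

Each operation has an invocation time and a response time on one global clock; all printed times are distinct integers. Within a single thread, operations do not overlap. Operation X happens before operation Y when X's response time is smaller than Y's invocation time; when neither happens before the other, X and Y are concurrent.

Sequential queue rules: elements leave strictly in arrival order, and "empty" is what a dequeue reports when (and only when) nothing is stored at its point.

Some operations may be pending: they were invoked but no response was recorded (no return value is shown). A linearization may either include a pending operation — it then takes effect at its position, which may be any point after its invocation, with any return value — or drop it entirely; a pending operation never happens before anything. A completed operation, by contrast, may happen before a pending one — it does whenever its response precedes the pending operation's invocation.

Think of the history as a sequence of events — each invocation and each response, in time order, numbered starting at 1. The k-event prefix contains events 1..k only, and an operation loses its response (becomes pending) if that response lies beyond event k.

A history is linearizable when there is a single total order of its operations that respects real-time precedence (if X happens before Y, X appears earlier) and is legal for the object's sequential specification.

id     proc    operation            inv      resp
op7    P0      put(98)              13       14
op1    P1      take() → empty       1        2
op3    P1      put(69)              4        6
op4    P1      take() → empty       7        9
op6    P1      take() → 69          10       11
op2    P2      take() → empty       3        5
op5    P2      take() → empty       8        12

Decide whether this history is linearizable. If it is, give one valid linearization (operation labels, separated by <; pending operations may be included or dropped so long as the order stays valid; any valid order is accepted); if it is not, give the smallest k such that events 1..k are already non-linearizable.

events 1..10 are fine; event 11 — the response of op6 at time 11 — makes the prefix non-linearizable
no legal order exists: 2 real-time-consistent candidates over 5 completed queue operations, all rejected
completion choices over the 1 pending operation (op5) were checked; none helps
e.g. op1, op2, op3, op4, op6 (pending dropped): illegal at step 4, since op4 take() → empty cannot apply there
e.g. op1, op3, op2, op4, op6 (pending dropped): illegal at step 3, since op2 take() → empty cannot apply there

not linearizable — minimal violating prefix: 11 events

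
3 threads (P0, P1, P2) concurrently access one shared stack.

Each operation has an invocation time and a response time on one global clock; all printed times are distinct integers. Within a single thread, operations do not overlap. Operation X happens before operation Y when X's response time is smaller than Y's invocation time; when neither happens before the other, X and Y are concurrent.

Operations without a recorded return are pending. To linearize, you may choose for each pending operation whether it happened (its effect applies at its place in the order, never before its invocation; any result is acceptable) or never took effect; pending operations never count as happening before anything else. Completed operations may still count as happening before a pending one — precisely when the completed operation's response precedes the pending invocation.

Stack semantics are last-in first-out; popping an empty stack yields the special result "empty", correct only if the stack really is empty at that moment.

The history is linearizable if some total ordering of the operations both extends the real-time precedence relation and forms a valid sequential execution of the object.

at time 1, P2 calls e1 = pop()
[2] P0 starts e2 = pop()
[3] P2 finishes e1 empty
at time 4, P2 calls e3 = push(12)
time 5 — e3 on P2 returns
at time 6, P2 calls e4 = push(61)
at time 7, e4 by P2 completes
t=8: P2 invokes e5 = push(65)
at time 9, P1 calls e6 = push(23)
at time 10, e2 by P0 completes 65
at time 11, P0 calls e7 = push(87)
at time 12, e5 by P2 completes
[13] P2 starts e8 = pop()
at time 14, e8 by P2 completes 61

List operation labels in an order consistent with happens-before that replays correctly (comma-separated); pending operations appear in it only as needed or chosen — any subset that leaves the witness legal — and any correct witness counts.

e1, e3, e4, e5, e2, e8

1. e1 pop() → empty, leaving stack <>
2. e3 push(12), leaving stack <12>
3. e4 push(61), leaving stack <12,61>
4. e5 push(65), leaving stack <12,61,65>
5. e2 pop() → 65, leaving stack <12,61>
6. e8 pop() → 61, leaving stack <12>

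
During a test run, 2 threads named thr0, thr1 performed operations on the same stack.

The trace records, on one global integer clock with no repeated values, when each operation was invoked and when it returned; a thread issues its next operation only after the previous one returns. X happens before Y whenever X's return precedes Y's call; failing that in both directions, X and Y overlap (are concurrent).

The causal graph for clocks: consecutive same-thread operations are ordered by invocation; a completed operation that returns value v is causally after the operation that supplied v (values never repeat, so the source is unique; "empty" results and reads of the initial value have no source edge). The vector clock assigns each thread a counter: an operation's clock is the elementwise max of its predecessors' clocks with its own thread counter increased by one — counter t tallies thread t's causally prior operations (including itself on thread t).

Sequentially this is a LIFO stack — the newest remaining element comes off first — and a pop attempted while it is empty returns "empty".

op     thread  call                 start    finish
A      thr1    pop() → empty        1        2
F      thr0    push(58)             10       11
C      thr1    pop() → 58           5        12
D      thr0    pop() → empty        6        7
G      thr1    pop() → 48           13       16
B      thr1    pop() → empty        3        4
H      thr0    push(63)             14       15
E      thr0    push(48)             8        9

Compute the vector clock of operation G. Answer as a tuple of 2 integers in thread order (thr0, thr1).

(3, 4)

no predecessors for A (invoked 1): thr1 increments from zero → (0, 1)
no predecessors for D (invoked 6): thr0 increments from zero → (1, 0)
invoked at 3, B merges VC(A)=(0, 1) and bumps thr1's slot → (0, 2)
invoked at 8, E merges VC(D)=(1, 0) and bumps thr0's slot → (2, 0)
invoked at 10, F merges VC(E)=(2, 0) and bumps thr0's slot → (3, 0)
invoked at 14, H merges VC(F)=(3, 0) and bumps thr0's slot → (4, 0)
invoked at 5, C merges VC(B)=(0, 2), VC(F)=(3, 0) and bumps thr1's slot → (3, 3)
invoked at 13, G merges VC(C)=(3, 3), VC(E)=(2, 0) and bumps thr1's slot → (3, 4)
target: VC(G) = (3, 4)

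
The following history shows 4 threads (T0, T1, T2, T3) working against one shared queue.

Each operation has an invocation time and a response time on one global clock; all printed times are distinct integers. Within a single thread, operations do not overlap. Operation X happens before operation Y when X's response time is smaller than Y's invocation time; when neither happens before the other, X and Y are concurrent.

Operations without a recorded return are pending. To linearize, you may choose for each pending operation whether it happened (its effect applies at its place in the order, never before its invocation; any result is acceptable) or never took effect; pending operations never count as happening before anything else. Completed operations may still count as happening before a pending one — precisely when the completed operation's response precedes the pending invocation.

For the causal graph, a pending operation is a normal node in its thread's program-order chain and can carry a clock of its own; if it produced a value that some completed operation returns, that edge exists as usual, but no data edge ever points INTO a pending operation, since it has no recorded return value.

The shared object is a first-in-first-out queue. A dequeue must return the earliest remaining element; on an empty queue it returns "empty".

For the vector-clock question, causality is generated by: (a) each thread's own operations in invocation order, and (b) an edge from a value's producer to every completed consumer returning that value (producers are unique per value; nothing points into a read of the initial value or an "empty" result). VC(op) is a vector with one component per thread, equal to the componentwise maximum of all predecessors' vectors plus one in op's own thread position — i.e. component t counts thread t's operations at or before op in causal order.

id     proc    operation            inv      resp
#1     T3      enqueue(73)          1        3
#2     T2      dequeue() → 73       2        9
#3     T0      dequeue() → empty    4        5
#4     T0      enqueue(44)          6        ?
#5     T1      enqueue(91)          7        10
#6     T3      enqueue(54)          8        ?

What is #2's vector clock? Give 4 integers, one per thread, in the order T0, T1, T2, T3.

root op #1, invoked 1: fresh clock plus T3's own tick → (0, 0, 0, 1)
root op #5, invoked 7: fresh clock plus T1's own tick → (0, 1, 0, 0)
root op #3, invoked 4: fresh clock plus T0's own tick → (1, 0, 0, 0)
VC(#6, invoked at 8): max of VC(#1)=(0, 0, 0, 1), then +1 on thread T3 → (0, 0, 0, 2)
VC(#2, invoked at 2): max of VC(#1)=(0, 0, 0, 1), then +1 on thread T2 → (0, 0, 1, 1)
VC(#4, invoked at 6): max of VC(#3)=(1, 0, 0, 0), then +1 on thread T0 → (2, 0, 0, 0)
target: VC(#2) = (0, 0, 1, 1)

(0, 0, 1, 1)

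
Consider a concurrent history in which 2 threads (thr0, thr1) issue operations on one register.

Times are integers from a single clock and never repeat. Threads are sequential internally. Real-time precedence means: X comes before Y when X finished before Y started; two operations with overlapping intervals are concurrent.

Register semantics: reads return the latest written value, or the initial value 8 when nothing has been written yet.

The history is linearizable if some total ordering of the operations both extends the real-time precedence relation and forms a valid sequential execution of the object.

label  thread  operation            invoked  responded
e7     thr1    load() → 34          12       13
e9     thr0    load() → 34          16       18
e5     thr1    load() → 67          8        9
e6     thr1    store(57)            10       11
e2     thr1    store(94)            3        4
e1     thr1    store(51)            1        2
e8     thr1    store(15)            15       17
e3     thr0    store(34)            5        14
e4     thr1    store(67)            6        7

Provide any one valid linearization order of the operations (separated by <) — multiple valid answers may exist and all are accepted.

e1 < e2 < e4 < e5 < e6 < e3 < e7 < e9 < e8

1. e1 store(51), leaving value 51
2. e2 store(94), leaving value 94
3. e4 store(67), leaving value 67
4. e5 load() → 67, leaving value 67
5. e6 store(57), leaving value 57
6. e3 store(34), leaving value 34
7. e7 load() → 34, leaving value 34
8. e9 load() → 34, leaving value 34
9. e8 store(15), leaving value 15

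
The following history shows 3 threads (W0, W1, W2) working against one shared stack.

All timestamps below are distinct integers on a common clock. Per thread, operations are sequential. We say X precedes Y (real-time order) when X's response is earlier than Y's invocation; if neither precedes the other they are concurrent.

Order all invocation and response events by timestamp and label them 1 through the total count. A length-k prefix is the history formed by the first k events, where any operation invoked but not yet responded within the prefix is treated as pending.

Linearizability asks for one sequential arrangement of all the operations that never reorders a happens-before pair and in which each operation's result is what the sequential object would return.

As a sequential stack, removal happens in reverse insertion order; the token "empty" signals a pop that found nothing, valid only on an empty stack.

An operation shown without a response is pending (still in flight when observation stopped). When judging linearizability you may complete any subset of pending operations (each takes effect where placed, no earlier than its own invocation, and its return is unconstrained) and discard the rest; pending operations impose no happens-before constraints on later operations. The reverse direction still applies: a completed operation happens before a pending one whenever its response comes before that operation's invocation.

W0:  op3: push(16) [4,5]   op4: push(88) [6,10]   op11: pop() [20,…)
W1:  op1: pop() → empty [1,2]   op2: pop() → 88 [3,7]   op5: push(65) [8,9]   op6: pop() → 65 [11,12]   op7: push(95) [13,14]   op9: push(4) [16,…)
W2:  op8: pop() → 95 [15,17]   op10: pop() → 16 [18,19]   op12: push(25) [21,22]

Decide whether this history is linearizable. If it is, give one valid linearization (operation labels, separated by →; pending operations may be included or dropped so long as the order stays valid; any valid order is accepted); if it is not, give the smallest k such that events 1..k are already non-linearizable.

linearizable — witness: op1 → op3 → op4 → op2 → op5 → op6 → op7 → op8 → op10 → op9 → op11 → op12

step 1: op1 pop() → empty — stack <>
step 2: op3 push(16) — stack <16>
step 3: op4 push(88) — stack <16,88>
step 4: op2 pop() → 88 — stack <16>
step 5: op5 push(65) — stack <16,65>
step 6: op6 pop() → 65 — stack <16>
step 7: op7 push(95) — stack <16,95>
step 8: op8 pop() → 95 — stack <16>
step 9: op10 pop() → 16 — stack <>
step 10: op9 push(4) (pending, included) — stack <4>
step 11: op11 pop() (pending, included) — stack <>
step 12: op12 push(25) — stack <25>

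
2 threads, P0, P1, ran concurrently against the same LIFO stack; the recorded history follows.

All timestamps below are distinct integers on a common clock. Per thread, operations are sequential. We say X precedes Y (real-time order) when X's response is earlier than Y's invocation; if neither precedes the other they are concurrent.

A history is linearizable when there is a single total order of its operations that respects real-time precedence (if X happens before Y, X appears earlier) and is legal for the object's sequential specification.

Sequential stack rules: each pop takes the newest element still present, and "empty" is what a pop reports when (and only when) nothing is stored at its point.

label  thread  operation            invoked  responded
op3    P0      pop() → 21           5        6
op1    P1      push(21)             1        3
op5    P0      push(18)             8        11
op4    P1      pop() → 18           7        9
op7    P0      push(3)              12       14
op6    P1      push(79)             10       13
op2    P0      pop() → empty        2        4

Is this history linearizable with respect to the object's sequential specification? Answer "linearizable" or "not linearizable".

linearizable

witness order: op2, op1, op3, op5, op4, op6, op7
1. op2 pop() → empty, leaving stack <>
2. op1 push(21), leaving stack <21>
3. op3 pop() → 21, leaving stack <>
4. op5 push(18), leaving stack <18>
5. op4 pop() → 18, leaving stack <>
6. op6 push(79), leaving stack <79>
7. op7 push(3), leaving stack <79,3>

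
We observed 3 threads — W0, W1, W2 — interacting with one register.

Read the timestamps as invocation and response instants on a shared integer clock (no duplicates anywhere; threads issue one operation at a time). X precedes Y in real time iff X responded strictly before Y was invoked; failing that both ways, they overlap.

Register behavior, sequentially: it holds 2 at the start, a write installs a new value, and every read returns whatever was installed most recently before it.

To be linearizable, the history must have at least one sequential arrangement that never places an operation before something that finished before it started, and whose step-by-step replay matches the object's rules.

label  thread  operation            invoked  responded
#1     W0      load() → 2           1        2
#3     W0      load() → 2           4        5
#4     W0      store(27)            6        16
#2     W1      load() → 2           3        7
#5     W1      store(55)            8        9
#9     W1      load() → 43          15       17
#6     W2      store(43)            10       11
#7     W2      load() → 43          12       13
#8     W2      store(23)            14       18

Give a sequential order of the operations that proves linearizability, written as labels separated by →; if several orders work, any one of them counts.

#1 → #2 → #3 → #4 → #5 → #6 → #7 → #9 → #8

after step 1 (#1 load() → 2): value 2
after step 2 (#2 load() → 2): value 2
after step 3 (#3 load() → 2): value 2
after step 4 (#4 store(27)): value 27
after step 5 (#5 store(55)): value 55
after step 6 (#6 store(43)): value 43
after step 7 (#7 load() → 43): value 43
after step 8 (#9 load() → 43): value 43
after step 9 (#8 store(23)): value 23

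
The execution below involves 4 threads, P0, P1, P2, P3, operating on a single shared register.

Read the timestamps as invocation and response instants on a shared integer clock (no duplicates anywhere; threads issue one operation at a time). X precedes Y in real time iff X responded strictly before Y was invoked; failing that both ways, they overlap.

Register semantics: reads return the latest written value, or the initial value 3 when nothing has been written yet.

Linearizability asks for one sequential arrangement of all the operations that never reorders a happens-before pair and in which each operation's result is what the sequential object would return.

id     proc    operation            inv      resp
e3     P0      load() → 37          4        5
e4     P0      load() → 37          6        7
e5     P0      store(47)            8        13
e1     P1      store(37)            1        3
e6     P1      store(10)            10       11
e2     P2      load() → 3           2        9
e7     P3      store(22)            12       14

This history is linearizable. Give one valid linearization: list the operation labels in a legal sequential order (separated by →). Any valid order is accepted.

step 1: e2 load() → 3 — value 3
step 2: e1 store(37) — value 37
step 3: e3 load() → 37 — value 37
step 4: e4 load() → 37 — value 37
step 5: e5 store(47) — value 47
step 6: e6 store(10) — value 10
step 7: e7 store(22) — value 22

e2 → e1 → e3 → e4 → e5 → e6 → e7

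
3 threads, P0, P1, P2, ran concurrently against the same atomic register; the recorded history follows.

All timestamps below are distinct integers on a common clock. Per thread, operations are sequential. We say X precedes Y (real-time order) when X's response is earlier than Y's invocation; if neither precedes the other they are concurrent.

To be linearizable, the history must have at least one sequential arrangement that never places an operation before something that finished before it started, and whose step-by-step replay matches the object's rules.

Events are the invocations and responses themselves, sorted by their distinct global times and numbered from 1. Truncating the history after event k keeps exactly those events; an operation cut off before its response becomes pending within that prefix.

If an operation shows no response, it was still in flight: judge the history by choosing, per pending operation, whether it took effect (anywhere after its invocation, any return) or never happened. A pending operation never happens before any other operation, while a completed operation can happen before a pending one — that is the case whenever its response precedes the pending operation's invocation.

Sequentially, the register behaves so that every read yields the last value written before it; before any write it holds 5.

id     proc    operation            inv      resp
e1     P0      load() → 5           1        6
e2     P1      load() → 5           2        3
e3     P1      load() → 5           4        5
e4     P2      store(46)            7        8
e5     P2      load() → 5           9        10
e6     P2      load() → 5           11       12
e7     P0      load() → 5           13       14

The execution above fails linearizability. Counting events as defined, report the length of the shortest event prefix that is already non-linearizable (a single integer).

10

one valid order for events 1..9 is e1, e2, e3, e4:
1. e1 load() → 5, leaving value 5
2. e2 load() → 5, leaving value 5
3. e3 load() → 5, leaving value 5
4. e4 store(46), leaving value 46
at event 10 (e5's time-10 response) nothing linearizes any more
take e1, e2, e3, e4, e5: step 5 already fails, because e5 load() → 5 cannot occur there
take e2, e1, e3, e4, e5: step 5 already fails, because e5 load() → 5 cannot occur there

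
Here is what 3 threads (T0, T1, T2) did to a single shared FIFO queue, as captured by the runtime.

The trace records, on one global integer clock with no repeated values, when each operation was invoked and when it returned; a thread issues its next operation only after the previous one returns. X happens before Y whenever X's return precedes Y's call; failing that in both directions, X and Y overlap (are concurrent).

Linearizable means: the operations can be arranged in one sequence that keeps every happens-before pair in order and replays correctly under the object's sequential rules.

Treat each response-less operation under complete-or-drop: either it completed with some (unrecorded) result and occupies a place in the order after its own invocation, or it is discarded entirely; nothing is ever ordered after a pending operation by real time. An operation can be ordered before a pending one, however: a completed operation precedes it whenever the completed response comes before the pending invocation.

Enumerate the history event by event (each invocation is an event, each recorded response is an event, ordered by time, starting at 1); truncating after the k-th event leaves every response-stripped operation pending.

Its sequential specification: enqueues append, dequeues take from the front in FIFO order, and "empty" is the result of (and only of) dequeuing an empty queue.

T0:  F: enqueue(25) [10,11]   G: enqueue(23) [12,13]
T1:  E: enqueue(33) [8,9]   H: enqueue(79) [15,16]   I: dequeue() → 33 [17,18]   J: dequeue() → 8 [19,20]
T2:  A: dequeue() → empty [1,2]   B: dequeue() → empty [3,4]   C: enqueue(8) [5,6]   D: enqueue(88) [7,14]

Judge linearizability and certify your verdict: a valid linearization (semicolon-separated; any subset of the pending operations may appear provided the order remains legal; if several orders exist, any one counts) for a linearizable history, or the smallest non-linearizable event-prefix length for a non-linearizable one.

the violation lands at event 18, I's response at time 18: events 1..17 linearize, events 1..18 do not
real-time-consistent orders of the 9 completed operations: 4 — all fail the FIFO queue replay
one such order, A, B, C, D, E, F, G, H, I, breaks at step 9 where I dequeue() → 33 is illegal
one such order, A, B, C, E, D, F, G, H, I, breaks at step 9 where I dequeue() → 33 is illegal

not linearizable — minimal violating prefix: 18 events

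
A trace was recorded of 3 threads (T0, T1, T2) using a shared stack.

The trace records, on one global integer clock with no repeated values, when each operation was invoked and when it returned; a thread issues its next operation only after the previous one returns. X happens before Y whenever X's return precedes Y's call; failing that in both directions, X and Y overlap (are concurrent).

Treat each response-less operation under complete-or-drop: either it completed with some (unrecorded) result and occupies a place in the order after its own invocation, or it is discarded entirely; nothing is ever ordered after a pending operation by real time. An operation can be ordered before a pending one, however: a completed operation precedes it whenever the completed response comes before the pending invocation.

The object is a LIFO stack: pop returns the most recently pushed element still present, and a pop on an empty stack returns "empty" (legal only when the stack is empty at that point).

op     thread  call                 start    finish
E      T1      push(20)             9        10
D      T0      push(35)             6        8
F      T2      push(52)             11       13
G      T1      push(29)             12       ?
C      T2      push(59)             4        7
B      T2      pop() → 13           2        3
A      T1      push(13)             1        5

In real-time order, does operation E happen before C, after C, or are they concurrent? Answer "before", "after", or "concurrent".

after

E spans [9,10], C spans [4,7]
resp(C)=7 < inv(E)=9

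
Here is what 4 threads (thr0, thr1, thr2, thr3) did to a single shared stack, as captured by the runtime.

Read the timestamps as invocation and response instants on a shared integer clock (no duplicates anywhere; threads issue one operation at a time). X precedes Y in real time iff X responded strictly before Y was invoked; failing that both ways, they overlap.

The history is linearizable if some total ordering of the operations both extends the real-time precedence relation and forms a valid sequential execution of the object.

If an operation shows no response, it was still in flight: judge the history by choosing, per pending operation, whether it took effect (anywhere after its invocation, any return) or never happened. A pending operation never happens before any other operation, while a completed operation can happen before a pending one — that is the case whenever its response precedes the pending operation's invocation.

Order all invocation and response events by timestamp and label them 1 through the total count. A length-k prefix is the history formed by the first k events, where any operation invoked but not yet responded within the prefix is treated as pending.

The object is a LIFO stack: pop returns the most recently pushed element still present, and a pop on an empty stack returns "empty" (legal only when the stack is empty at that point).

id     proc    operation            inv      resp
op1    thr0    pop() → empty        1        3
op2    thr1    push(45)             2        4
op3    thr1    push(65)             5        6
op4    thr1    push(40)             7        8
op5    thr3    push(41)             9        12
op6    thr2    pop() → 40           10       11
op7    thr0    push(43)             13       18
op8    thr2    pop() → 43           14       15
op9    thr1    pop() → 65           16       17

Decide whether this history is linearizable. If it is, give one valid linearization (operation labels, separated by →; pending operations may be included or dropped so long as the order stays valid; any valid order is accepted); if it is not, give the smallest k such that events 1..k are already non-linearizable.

not linearizable — minimal violating prefix: 17 events

cut after 16 events: linearizable; cut after 17 events (op9 responds, time 17): not linearizable
real-time-consistent orders of the 8 completed operations: 4 — all fail the stack replay
completion choices over the 1 pending operation (op7) were checked; none helps
for example op1, op2, op3, op4, op5, op6, op8, op9 (pending dropped) fails at step 6: op6 pop() → 40 is not legal there
for example op1, op2, op3, op4, op6, op5, op8, op9 (pending dropped) fails at step 7: op8 pop() → 43 is not legal there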